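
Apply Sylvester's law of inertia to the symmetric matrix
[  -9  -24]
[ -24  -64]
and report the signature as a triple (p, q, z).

step 0: pivot -9 → sign −
step 1: row/col 1 already zero → sign 0
signature = (0, 1, 1)

Answer: (0, 1, 1)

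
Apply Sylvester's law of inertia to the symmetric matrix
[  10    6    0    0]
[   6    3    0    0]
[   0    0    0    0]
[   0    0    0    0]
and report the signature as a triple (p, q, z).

Answer: (1, 1, 2)

Derivation:
step 0: pivot 10 → sign +
step 1: pivot -3/5 → sign −
step 2: row/col 2 already zero → sign 0
step 3: row/col 3 already zero → sign 0
signature = (1, 1, 2)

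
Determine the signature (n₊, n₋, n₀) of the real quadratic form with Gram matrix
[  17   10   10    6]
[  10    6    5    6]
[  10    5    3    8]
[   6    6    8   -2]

step 0: pivot 17 → sign +
step 1: pivot 2/17 → sign +
step 2: pivot -19/2 → sign −
step 3: pivot -6/19 → sign −
signature = (2, 2, 0)

Answer: (2, 2, 0)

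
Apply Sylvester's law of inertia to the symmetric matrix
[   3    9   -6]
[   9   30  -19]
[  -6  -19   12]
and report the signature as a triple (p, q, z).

Answer: (2, 1, 0)

Derivation:
step 0: pivot 3 → sign +
step 1: pivot 3 → sign +
step 2: pivot -1/3 → sign −
signature = (2, 1, 0)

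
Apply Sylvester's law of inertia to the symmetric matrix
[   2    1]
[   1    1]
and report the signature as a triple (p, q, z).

Answer: (2, 0, 0)

Derivation:
step 0: pivot 2 → sign +
step 1: pivot 1/2 → sign +
signature = (2, 0, 0)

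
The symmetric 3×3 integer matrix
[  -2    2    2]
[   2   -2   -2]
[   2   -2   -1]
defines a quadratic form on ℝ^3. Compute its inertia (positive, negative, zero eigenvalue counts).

Answer: (1, 1, 1)

Derivation:
step 0: pivot -2 → sign −
step 1: pivot 1 → sign +
step 2: row/col 2 already zero → sign 0
signature = (1, 1, 1)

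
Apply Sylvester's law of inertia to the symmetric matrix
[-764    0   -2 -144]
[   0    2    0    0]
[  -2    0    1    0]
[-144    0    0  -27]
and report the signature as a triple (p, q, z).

Answer: (2, 1, 1)

Derivation:
step 0: pivot -764 → sign −
step 1: pivot 2 → sign +
step 2: pivot 192/191 → sign +
step 3: row/col 3 already zero → sign 0
signature = (2, 1, 1)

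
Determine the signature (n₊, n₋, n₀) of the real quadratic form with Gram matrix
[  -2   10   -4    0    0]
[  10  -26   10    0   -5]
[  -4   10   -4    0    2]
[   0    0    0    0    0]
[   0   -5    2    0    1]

Answer: (1, 2, 2)

Derivation:
step 0: pivot -2 → sign −
step 1: pivot 24 → sign +
step 2: pivot -1/6 → sign −
step 3: row/col 3 already zero → sign 0
step 4: row/col 4 already zero → sign 0
signature = (1, 2, 2)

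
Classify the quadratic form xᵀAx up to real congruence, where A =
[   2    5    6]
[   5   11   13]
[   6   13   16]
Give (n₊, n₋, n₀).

step 0: pivot 2 → sign +
step 1: pivot -3/2 → sign −
step 2: pivot 2/3 → sign +
signature = (2, 1, 0)

Answer: (2, 1, 0)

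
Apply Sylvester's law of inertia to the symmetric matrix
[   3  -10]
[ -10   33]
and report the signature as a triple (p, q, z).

Answer: (1, 1, 0)

Derivation:
step 0: pivot 3 → sign +
step 1: pivot -1/3 → sign −
signature = (1, 1, 0)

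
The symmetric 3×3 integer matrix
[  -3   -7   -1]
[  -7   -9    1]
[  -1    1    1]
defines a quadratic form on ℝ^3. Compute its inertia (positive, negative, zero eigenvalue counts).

step 0: pivot -3 → sign −
step 1: pivot 22/3 → sign +
step 2: pivot -2/11 → sign −
signature = (1, 2, 0)

Answer: (1, 2, 0)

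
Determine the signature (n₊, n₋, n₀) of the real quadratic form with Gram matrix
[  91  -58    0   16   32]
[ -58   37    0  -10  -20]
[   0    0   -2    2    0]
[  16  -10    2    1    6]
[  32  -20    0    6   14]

step 0: pivot 91 → sign +
step 1: pivot 3/91 → sign +
step 2: pivot -2 → sign −
step 3: pivot -1 → sign −
step 4: pivot 2 → sign +
signature = (3, 2, 0)

Answer: (3, 2, 0)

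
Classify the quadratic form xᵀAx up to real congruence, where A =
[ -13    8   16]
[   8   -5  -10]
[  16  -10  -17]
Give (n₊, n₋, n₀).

Answer: (1, 2, 0)

Derivation:
step 0: pivot -13 → sign −
step 1: pivot -1/13 → sign −
step 2: pivot 3 → sign +
signature = (1, 2, 0)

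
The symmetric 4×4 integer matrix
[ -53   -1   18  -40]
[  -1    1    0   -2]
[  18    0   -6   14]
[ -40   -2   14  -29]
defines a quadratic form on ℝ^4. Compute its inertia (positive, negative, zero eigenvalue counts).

Answer: (1, 2, 1)

Derivation:
step 0: pivot -53 → sign −
step 1: pivot 54/53 → sign +
step 2: pivot -1/3 → sign −
step 3: row/col 3 already zero → sign 0
signature = (1, 2, 1)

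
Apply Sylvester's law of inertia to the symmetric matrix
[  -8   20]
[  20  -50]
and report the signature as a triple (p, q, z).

Answer: (0, 1, 1)

Derivation:
step 0: pivot -8 → sign −
step 1: row/col 1 already zero → sign 0
signature = (0, 1, 1)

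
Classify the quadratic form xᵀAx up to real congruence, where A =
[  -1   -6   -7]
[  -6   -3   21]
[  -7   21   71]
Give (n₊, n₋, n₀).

step 0: pivot -1 → sign −
step 1: pivot 33 → sign +
step 2: pivot -3/11 → sign −
signature = (1, 2, 0)

Answer: (1, 2, 0)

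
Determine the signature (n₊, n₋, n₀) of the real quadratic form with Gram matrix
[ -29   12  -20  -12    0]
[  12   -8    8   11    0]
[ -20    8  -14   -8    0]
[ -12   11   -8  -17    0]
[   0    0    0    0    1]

step 0: pivot -29 → sign −
step 1: pivot -88/29 → sign −
step 2: pivot -2/11 → sign −
step 3: pivot 3/8 → sign +
step 4: pivot 1 → sign +
signature = (2, 3, 0)

Answer: (2, 3, 0)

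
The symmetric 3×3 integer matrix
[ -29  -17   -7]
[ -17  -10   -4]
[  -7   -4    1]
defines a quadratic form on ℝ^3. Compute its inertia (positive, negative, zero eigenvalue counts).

step 0: pivot -29 → sign −
step 1: pivot -1/29 → sign −
step 2: pivot 3 → sign +
signature = (1, 2, 0)

Answer: (1, 2, 0)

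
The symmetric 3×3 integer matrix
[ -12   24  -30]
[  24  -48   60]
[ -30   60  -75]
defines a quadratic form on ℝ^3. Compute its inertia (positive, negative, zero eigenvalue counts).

step 0: pivot -12 → sign −
step 1: row/col 1 already zero → sign 0
step 2: row/col 2 already zero → sign 0
signature = (0, 1, 2)

Answer: (0, 1, 2)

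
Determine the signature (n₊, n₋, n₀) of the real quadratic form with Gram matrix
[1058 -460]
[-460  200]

step 0: pivot 1058 → sign +
step 1: row/col 1 already zero → sign 0
signature = (1, 0, 1)

Answer: (1, 0, 1)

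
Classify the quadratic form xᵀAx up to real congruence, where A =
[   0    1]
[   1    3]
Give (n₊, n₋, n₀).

step 0: pivot 3 → sign +
step 1: pivot -1/3 → sign −
signature = (1, 1, 0)

Answer: (1, 1, 0)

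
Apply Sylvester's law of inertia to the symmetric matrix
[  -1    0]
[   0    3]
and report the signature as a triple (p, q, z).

step 0: pivot -1 → sign −
step 1: pivot 3 → sign +
signature = (1, 1, 0)

Answer: (1, 1, 0)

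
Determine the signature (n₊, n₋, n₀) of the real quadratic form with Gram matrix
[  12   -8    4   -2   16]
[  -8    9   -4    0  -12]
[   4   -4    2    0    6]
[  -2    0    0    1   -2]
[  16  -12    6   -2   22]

Answer: (3, 0, 2)

Derivation:
step 0: pivot 12 → sign +
step 1: pivot 11/3 → sign +
step 2: pivot 2/11 → sign +
step 3: row/col 3 already zero → sign 0
step 4: row/col 4 already zero → sign 0
signature = (3, 0, 2)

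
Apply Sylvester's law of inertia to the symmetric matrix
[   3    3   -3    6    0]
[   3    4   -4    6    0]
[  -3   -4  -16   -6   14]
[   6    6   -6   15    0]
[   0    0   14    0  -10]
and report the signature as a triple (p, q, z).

step 0: pivot 3 → sign +
step 1: pivot 1 → sign +
step 2: pivot -20 → sign −
step 3: pivot 3 → sign +
step 4: pivot -1/5 → sign −
signature = (3, 2, 0)

Answer: (3, 2, 0)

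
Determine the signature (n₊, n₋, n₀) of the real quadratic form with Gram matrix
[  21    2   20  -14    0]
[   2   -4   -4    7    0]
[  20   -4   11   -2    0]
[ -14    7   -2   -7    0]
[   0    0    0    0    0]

Answer: (2, 2, 1)

Derivation:
step 0: pivot 21 → sign +
step 1: pivot -88/21 → sign −
step 2: pivot 3/11 → sign +
step 3: pivot -3/8 → sign −
step 4: row/col 4 already zero → sign 0
signature = (2, 2, 1)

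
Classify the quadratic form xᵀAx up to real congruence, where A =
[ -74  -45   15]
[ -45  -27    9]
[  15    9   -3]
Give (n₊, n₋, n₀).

step 0: pivot -74 → sign −
step 1: pivot 27/74 → sign +
step 2: row/col 2 already zero → sign 0
signature = (1, 1, 1)

Answer: (1, 1, 1)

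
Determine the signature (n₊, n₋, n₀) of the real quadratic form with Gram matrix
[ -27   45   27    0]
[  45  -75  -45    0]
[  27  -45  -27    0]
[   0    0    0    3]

Answer: (1, 1, 2)

Derivation:
step 0: pivot -27 → sign −
step 1: pivot 3 → sign +
step 2: row/col 2 already zero → sign 0
step 3: row/col 3 already zero → sign 0
signature = (1, 1, 2)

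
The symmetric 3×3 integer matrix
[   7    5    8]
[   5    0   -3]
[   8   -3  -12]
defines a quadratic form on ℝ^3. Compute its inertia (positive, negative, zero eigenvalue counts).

Answer: (2, 1, 0)

Derivation:
step 0: pivot 7 → sign +
step 1: pivot -25/7 → sign −
step 2: pivot 3/25 → sign +
signature = (2, 1, 0)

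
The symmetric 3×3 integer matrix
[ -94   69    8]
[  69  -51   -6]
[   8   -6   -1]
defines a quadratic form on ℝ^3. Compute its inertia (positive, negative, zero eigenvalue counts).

step 0: pivot -94 → sign −
step 1: pivot -33/94 → sign −
step 2: pivot -3/11 → sign −
signature = (0, 3, 0)

Answer: (0, 3, 0)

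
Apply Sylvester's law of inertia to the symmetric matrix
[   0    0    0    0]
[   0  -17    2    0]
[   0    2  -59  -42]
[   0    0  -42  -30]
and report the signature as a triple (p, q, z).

Answer: (1, 2, 1)

Derivation:
step 0: pivot -17 → sign −
step 1: pivot -999/17 → sign −
step 2: pivot 2/111 → sign +
step 3: row/col 3 already zero → sign 0
signature = (1, 2, 1)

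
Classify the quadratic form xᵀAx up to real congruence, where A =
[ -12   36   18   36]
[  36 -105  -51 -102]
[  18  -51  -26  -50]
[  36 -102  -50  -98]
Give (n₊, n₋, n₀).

Answer: (1, 2, 1)

Derivation:
step 0: pivot -12 → sign −
step 1: pivot 3 → sign +
step 2: pivot -2 → sign −
step 3: row/col 3 already zero → sign 0
signature = (1, 2, 1)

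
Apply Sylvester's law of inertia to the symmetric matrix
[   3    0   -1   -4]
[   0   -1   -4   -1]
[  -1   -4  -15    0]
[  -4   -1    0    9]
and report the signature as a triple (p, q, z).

Answer: (2, 2, 0)

Derivation:
step 0: pivot 3 → sign +
step 1: pivot -1 → sign −
step 2: pivot 2/3 → sign +
step 3: pivot -6 → sign −
signature = (2, 2, 0)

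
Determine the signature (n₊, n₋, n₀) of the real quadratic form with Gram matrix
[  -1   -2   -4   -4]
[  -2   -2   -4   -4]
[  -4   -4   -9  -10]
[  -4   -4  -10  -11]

Answer: (2, 2, 0)

Derivation:
step 0: pivot -1 → sign −
step 1: pivot 2 → sign +
step 2: pivot -1 → sign −
step 3: pivot 1 → sign +
signature = (2, 2, 0)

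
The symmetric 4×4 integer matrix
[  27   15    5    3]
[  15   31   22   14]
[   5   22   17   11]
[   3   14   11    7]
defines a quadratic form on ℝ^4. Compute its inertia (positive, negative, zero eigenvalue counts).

step 0: pivot 27 → sign +
step 1: pivot 68/3 → sign +
step 2: pivot -139/612 → sign −
step 3: pivot -6/139 → sign −
signature = (2, 2, 0)

Answer: (2, 2, 0)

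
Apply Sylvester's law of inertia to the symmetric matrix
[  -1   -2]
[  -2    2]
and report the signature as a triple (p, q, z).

step 0: pivot -1 → sign −
step 1: pivot 6 → sign +
signature = (1, 1, 0)

Answer: (1, 1, 0)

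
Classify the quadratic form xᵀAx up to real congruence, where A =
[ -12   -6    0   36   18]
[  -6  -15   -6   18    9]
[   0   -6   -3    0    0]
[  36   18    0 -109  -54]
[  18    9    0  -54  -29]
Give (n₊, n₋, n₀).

step 0: pivot -12 → sign −
step 1: pivot -12 → sign −
step 2: pivot -1 → sign −
step 3: pivot -2 → sign −
step 4: row/col 4 already zero → sign 0
signature = (0, 4, 1)

Answer: (0, 4, 1)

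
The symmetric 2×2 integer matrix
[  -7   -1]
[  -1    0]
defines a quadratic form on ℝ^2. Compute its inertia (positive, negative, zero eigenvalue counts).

Answer: (1, 1, 0)

Derivation:
step 0: pivot -7 → sign −
step 1: pivot 1/7 → sign +
signature = (1, 1, 0)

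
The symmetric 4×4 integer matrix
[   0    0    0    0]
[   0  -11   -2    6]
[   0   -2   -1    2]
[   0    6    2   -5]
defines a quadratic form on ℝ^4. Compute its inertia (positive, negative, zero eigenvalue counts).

step 0: pivot -11 → sign −
step 1: pivot -7/11 → sign −
step 2: pivot -3/7 → sign −
step 3: row/col 3 already zero → sign 0
signature = (0, 3, 1)

Answer: (0, 3, 1)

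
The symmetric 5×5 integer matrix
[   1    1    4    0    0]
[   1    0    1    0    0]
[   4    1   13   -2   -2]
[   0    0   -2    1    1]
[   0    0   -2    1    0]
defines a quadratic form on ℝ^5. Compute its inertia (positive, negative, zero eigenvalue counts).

Answer: (3, 2, 0)

Derivation:
step 0: pivot 1 → sign +
step 1: pivot -1 → sign −
step 2: pivot 6 → sign +
step 3: pivot 1/3 → sign +
step 4: pivot -1 → sign −
signature = (3, 2, 0)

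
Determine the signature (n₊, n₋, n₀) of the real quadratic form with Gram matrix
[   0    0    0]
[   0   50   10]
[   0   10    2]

step 0: pivot 50 → sign +
step 1: row/col 1 already zero → sign 0
step 2: row/col 2 already zero → sign 0
signature = (1, 0, 2)

Answer: (1, 0, 2)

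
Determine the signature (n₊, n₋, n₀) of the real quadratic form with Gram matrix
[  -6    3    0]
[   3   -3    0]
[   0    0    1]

step 0: pivot -6 → sign −
step 1: pivot -3/2 → sign −
step 2: pivot 1 → sign +
signature = (1, 2, 0)

Answer: (1, 2, 0)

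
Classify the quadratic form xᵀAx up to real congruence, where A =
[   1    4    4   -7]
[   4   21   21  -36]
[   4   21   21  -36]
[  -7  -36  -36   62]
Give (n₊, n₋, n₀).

step 0: pivot 1 → sign +
step 1: pivot 5 → sign +
step 2: pivot 1/5 → sign +
step 3: row/col 3 already zero → sign 0
signature = (3, 0, 1)

Answer: (3, 0, 1)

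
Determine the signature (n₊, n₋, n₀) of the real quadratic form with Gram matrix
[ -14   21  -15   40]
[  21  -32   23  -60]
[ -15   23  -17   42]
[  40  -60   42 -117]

step 0: pivot -14 → sign −
step 1: pivot -1/2 → sign −
step 2: pivot -3/7 → sign −
step 3: pivot -1 → sign −
signature = (0, 4, 0)

Answer: (0, 4, 0)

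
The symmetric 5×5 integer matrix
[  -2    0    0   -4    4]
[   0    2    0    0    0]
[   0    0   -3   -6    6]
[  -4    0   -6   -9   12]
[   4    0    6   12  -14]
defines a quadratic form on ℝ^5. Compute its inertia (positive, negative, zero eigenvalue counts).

Answer: (3, 2, 0)

Derivation:
step 0: pivot -2 → sign −
step 1: pivot 2 → sign +
step 2: pivot -3 → sign −
step 3: pivot 11 → sign +
step 4: pivot 2/11 → sign +
signature = (3, 2, 0)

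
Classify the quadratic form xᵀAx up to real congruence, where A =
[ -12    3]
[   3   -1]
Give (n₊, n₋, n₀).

step 0: pivot -12 → sign −
step 1: pivot -1/4 → sign −
signature = (0, 2, 0)

Answer: (0, 2, 0)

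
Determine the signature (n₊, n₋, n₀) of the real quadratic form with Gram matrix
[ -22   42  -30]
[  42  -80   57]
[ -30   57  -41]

Answer: (1, 2, 0)

Derivation:
step 0: pivot -22 → sign −
step 1: pivot 2/11 → sign +
step 2: pivot -1/2 → sign −
signature = (1, 2, 0)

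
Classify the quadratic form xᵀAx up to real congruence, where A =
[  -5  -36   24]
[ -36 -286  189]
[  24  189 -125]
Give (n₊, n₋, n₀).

Answer: (0, 3, 0)

Derivation:
step 0: pivot -5 → sign −
step 1: pivot -134/5 → sign −
step 2: pivot -1/134 → sign −
signature = (0, 3, 0)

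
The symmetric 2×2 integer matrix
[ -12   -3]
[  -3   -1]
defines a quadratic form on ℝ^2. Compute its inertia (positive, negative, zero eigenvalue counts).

step 0: pivot -12 → sign −
step 1: pivot -1/4 → sign −
signature = (0, 2, 0)

Answer: (0, 2, 0)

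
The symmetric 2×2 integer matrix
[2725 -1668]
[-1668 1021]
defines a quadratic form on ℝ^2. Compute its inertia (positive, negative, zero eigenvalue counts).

Answer: (2, 0, 0)

Derivation:
step 0: pivot 2725 → sign +
step 1: pivot 1/2725 → sign +
signature = (2, 0, 0)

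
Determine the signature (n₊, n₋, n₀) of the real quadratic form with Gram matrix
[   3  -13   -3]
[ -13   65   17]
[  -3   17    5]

Answer: (3, 0, 0)

Derivation:
step 0: pivot 3 → sign +
step 1: pivot 26/3 → sign +
step 2: pivot 2/13 → sign +
signature = (3, 0, 0)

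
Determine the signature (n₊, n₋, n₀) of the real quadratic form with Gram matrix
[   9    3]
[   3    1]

step 0: pivot 9 → sign +
step 1: row/col 1 already zero → sign 0
signature = (1, 0, 1)

Answer: (1, 0, 1)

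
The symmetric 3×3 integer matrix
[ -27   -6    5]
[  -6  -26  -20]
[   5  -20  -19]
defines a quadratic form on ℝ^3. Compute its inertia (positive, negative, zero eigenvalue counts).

step 0: pivot -27 → sign −
step 1: pivot -74/3 → sign −
step 2: pivot -2/333 → sign −
signature = (0, 3, 0)

Answer: (0, 3, 0)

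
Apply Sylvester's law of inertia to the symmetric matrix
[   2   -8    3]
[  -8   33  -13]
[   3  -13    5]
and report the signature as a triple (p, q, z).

Answer: (2, 1, 0)

Derivation:
step 0: pivot 2 → sign +
step 1: pivot 1 → sign +
step 2: pivot -1/2 → sign −
signature = (2, 1, 0)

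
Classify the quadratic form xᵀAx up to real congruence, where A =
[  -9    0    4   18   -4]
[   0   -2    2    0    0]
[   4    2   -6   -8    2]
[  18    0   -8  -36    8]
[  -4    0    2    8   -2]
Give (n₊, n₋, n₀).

step 0: pivot -9 → sign −
step 1: pivot -2 → sign −
step 2: pivot -20/9 → sign −
step 3: pivot -1/5 → sign −
step 4: row/col 4 already zero → sign 0
signature = (0, 4, 1)

Answer: (0, 4, 1)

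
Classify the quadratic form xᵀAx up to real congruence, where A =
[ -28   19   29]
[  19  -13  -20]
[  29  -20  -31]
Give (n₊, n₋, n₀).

step 0: pivot -28 → sign −
step 1: pivot -3/28 → sign −
step 2: row/col 2 already zero → sign 0
signature = (0, 2, 1)

Answer: (0, 2, 1)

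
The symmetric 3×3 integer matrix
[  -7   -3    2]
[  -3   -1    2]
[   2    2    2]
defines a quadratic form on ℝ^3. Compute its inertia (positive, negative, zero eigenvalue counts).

step 0: pivot -7 → sign −
step 1: pivot 2/7 → sign +
step 2: pivot -2 → sign −
signature = (1, 2, 0)

Answer: (1, 2, 0)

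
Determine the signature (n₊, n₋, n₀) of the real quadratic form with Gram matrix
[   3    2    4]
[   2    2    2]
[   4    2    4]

step 0: pivot 3 → sign +
step 1: pivot 2/3 → sign +
step 2: pivot -2 → sign −
signature = (2, 1, 0)

Answer: (2, 1, 0)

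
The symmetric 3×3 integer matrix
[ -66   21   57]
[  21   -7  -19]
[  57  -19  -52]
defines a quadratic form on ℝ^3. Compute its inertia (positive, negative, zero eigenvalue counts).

Answer: (0, 3, 0)

Derivation:
step 0: pivot -66 → sign −
step 1: pivot -7/22 → sign −
step 2: pivot -3/7 → sign −
signature = (0, 3, 0)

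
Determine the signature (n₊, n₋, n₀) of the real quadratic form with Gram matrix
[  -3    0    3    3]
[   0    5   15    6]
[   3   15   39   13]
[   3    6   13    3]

step 0: pivot -3 → sign −
step 1: pivot 5 → sign +
step 2: pivot -3 → sign −
step 3: pivot 2/15 → sign +
signature = (2, 2, 0)

Answer: (2, 2, 0)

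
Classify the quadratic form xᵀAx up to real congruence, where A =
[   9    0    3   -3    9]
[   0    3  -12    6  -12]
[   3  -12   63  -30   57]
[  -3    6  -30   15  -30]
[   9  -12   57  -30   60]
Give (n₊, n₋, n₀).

step 0: pivot 9 → sign +
step 1: pivot 3 → sign +
step 2: pivot 14 → sign +
step 3: pivot 3/14 → sign +
step 4: pivot -3 → sign −
signature = (4, 1, 0)

Answer: (4, 1, 0)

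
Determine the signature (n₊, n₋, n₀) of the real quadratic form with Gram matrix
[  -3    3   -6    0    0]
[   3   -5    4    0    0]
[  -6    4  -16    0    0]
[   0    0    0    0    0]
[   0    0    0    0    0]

Answer: (0, 3, 2)

Derivation:
step 0: pivot -3 → sign −
step 1: pivot -2 → sign −
step 2: pivot -2 → sign −
step 3: row/col 3 already zero → sign 0
step 4: row/col 4 already zero → sign 0
signature = (0, 3, 2)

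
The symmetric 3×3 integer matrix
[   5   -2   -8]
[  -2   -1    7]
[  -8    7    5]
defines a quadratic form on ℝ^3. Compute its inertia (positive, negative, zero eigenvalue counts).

step 0: pivot 5 → sign +
step 1: pivot -9/5 → sign −
step 2: pivot 2/9 → sign +
signature = (2, 1, 0)

Answer: (2, 1, 0)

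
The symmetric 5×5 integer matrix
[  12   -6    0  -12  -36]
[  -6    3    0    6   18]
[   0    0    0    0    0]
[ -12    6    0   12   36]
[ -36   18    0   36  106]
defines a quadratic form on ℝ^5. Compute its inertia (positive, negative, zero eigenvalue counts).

Answer: (1, 1, 3)

Derivation:
step 0: pivot 12 → sign +
step 1: pivot -2 → sign −
step 2: row/col 2 already zero → sign 0
step 3: row/col 3 already zero → sign 0
step 4: row/col 4 already zero → sign 0
signature = (1, 1, 3)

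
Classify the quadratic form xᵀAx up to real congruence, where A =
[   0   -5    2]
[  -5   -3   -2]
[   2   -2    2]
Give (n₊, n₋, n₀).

Answer: (1, 2, 0)

Derivation:
step 0: pivot -3 → sign −
step 1: pivot 25/3 → sign +
step 2: pivot -2/25 → sign −
signature = (1, 2, 0)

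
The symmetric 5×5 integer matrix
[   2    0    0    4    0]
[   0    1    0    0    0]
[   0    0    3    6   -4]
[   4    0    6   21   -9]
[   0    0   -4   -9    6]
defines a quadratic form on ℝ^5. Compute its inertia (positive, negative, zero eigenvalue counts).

step 0: pivot 2 → sign +
step 1: pivot 1 → sign +
step 2: pivot 3 → sign +
step 3: pivot 1 → sign +
step 4: pivot -1/3 → sign −
signature = (4, 1, 0)

Answer: (4, 1, 0)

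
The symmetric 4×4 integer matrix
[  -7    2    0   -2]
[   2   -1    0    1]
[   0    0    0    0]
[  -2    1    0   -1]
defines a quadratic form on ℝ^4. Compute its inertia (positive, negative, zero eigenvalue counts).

Answer: (0, 2, 2)

Derivation:
step 0: pivot -7 → sign −
step 1: pivot -3/7 → sign −
step 2: row/col 2 already zero → sign 0
step 3: row/col 3 already zero → sign 0
signature = (0, 2, 2)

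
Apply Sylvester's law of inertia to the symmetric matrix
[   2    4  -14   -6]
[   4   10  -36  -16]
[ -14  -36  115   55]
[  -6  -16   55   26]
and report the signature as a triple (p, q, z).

step 0: pivot 2 → sign +
step 1: pivot 2 → sign +
step 2: pivot -15 → sign −
step 3: pivot 3/5 → sign +
signature = (3, 1, 0)

Answer: (3, 1, 0)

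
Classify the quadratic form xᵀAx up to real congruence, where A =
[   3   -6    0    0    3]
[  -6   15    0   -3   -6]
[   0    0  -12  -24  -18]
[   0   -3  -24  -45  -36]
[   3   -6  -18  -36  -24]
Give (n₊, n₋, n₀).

step 0: pivot 3 → sign +
step 1: pivot 3 → sign +
step 2: pivot -12 → sign −
step 3: row/col 3 already zero → sign 0
step 4: row/col 4 already zero → sign 0
signature = (2, 1, 2)

Answer: (2, 1, 2)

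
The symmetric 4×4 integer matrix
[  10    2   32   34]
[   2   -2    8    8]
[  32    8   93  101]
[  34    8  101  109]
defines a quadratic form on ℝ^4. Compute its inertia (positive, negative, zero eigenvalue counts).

step 0: pivot 10 → sign +
step 1: pivot -12/5 → sign −
step 2: pivot -25/3 → sign −
step 3: pivot -3/25 → sign −
signature = (1, 3, 0)

Answer: (1, 3, 0)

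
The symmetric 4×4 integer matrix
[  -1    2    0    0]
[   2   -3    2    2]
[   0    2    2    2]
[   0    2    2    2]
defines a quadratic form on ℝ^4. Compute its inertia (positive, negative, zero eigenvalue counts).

Answer: (1, 2, 1)

Derivation:
step 0: pivot -1 → sign −
step 1: pivot 1 → sign +
step 2: pivot -2 → sign −
step 3: row/col 3 already zero → sign 0
signature = (1, 2, 1)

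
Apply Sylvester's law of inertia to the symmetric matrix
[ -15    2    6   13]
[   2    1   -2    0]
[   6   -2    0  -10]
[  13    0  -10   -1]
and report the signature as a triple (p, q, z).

step 0: pivot -15 → sign −
step 1: pivot 19/15 → sign +
step 2: pivot 24/19 → sign +
step 3: row/col 3 already zero → sign 0
signature = (2, 1, 1)

Answer: (2, 1, 1)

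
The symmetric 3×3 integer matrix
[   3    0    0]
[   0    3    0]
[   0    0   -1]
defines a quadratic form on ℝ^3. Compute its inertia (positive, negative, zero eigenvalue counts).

step 0: pivot 3 → sign +
step 1: pivot 3 → sign +
step 2: pivot -1 → sign −
signature = (2, 1, 0)

Answer: (2, 1, 0)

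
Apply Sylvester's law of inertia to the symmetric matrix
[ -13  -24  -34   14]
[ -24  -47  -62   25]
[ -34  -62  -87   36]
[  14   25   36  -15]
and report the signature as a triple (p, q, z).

Answer: (1, 2, 1)

Derivation:
step 0: pivot -13 → sign −
step 1: pivot -35/13 → sign −
step 2: pivot 15/7 → sign +
step 3: row/col 3 already zero → sign 0
signature = (1, 2, 1)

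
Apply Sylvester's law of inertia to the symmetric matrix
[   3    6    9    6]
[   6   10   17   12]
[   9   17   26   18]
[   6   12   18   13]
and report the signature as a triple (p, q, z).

step 0: pivot 3 → sign +
step 1: pivot -2 → sign −
step 2: pivot -1/2 → sign −
step 3: pivot 1 → sign +
signature = (2, 2, 0)

Answer: (2, 2, 0)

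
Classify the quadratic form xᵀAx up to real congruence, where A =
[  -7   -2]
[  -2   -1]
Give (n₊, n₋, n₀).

step 0: pivot -7 → sign −
step 1: pivot -3/7 → sign −
signature = (0, 2, 0)

Answer: (0, 2, 0)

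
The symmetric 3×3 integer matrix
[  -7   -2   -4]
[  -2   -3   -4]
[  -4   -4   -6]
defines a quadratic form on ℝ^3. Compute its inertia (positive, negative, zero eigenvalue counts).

step 0: pivot -7 → sign −
step 1: pivot -17/7 → sign −
step 2: pivot -6/17 → sign −
signature = (0, 3, 0)

Answer: (0, 3, 0)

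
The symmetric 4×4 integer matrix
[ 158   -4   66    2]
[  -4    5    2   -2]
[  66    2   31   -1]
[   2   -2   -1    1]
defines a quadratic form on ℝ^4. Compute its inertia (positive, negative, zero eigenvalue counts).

Answer: (3, 1, 0)

Derivation:
step 0: pivot 158 → sign +
step 1: pivot 387/79 → sign +
step 2: pivot 263/387 → sign +
step 3: pivot -2/263 → sign −
signature = (3, 1, 0)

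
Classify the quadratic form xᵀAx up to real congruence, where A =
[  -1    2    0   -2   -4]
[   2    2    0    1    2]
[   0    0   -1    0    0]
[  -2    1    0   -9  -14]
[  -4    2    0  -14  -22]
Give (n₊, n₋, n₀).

step 0: pivot -1 → sign −
step 1: pivot 6 → sign +
step 2: pivot -1 → sign −
step 3: pivot -13/2 → sign −
step 4: pivot 6/13 → sign +
signature = (2, 3, 0)

Answer: (2, 3, 0)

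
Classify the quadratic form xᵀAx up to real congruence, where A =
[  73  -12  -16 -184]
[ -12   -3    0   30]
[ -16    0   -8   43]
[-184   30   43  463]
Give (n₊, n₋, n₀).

step 0: pivot 73 → sign +
step 1: pivot -363/73 → sign −
step 2: pivot -1224/121 → sign −
step 3: pivot 1/136 → sign +
signature = (2, 2, 0)

Answer: (2, 2, 0)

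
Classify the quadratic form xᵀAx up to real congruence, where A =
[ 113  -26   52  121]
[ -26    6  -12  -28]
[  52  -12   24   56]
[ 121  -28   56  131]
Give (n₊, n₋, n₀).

step 0: pivot 113 → sign +
step 1: pivot 2/113 → sign +
step 2: row/col 2 already zero → sign 0
step 3: row/col 3 already zero → sign 0
signature = (2, 0, 2)

Answer: (2, 0, 2)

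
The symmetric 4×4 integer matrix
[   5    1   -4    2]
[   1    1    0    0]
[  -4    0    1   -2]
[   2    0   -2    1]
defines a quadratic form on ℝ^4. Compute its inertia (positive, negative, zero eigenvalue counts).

Answer: (2, 1, 1)

Derivation:
step 0: pivot 5 → sign +
step 1: pivot 4/5 → sign +
step 2: pivot -3 → sign −
step 3: row/col 3 already zero → sign 0
signature = (2, 1, 1)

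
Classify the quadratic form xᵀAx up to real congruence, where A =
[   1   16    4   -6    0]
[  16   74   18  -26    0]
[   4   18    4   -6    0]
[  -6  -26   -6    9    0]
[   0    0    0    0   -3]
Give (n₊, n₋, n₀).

step 0: pivot 1 → sign +
step 1: pivot -182 → sign −
step 2: pivot -34/91 → sign −
step 3: pivot 3/17 → sign +
step 4: pivot -3 → sign −
signature = (2, 3, 0)

Answer: (2, 3, 0)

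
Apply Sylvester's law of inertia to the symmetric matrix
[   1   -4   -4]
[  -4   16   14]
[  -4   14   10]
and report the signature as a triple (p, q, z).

step 0: pivot 1 → sign +
step 1: pivot -6 → sign −
step 2: pivot 2/3 → sign +
signature = (2, 1, 0)

Answer: (2, 1, 0)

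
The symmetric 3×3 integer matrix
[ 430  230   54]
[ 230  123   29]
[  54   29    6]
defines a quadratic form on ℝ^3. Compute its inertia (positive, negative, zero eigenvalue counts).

step 0: pivot 430 → sign +
step 1: pivot -1/43 → sign −
step 2: pivot -1/5 → sign −
signature = (1, 2, 0)

Answer: (1, 2, 0)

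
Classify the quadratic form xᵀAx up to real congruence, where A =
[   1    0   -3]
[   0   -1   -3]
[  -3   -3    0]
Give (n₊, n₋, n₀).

step 0: pivot 1 → sign +
step 1: pivot -1 → sign −
step 2: row/col 2 already zero → sign 0
signature = (1, 1, 1)

Answer: (1, 1, 1)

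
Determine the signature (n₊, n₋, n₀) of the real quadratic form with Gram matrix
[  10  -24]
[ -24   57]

Answer: (1, 1, 0)

Derivation:
step 0: pivot 10 → sign +
step 1: pivot -3/5 → sign −
signature = (1, 1, 0)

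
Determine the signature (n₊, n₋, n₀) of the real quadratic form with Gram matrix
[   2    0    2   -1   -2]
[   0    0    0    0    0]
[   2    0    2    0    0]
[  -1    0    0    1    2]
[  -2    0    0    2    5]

Answer: (3, 1, 1)

Derivation:
step 0: pivot 2 → sign +
step 1: pivot 1/2 → sign +
step 2: pivot -2 → sign −
step 3: pivot 1 → sign +
step 4: row/col 4 already zero → sign 0
signature = (3, 1, 1)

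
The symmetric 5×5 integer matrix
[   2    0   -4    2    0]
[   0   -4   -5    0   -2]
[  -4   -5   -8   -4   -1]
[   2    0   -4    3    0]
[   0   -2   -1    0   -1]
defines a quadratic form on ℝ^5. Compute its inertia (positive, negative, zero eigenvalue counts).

step 0: pivot 2 → sign +
step 1: pivot -4 → sign −
step 2: pivot -39/4 → sign −
step 3: pivot 1 → sign +
step 4: pivot 3/13 → sign +
signature = (3, 2, 0)

Answer: (3, 2, 0)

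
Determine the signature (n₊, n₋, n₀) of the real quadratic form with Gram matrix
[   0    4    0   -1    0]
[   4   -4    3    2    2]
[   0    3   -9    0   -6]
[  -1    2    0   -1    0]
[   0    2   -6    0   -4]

Answer: (1, 3, 1)

Derivation:
step 0: pivot -4 → sign −
step 1: pivot 4 → sign +
step 2: pivot -9 → sign −
step 3: pivot -3/16 → sign −
step 4: row/col 4 already zero → sign 0
signature = (1, 3, 1)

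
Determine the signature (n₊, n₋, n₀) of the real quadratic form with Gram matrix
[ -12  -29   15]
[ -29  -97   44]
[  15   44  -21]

Answer: (0, 3, 0)

Derivation:
step 0: pivot -12 → sign −
step 1: pivot -323/12 → sign −
step 2: pivot -6/323 → sign −
signature = (0, 3, 0)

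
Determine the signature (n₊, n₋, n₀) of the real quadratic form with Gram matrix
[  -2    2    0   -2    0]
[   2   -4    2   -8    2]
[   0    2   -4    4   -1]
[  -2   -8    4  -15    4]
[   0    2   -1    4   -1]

Answer: (2, 3, 0)

Derivation:
step 0: pivot -2 → sign −
step 1: pivot -2 → sign −
step 2: pivot -2 → sign −
step 3: pivot 55 → sign +
step 4: pivot 3/110 → sign +
signature = (2, 3, 0)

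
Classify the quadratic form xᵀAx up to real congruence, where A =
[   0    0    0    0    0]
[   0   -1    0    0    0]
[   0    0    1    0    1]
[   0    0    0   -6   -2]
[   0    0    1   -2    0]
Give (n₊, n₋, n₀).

step 0: pivot -1 → sign −
step 1: pivot 1 → sign +
step 2: pivot -6 → sign −
step 3: pivot -1/3 → sign −
step 4: row/col 4 already zero → sign 0
signature = (1, 3, 1)

Answer: (1, 3, 1)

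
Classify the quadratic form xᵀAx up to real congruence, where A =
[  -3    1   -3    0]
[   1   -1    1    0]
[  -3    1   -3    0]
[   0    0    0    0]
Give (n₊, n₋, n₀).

Answer: (0, 2, 2)

Derivation:
step 0: pivot -3 → sign −
step 1: pivot -2/3 → sign −
step 2: row/col 2 already zero → sign 0
step 3: row/col 3 already zero → sign 0
signature = (0, 2, 2)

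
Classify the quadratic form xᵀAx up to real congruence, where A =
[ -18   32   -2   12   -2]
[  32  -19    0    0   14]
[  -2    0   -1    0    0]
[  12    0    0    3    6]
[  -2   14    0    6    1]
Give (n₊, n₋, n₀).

Answer: (2, 3, 0)

Derivation:
step 0: pivot -18 → sign −
step 1: pivot 341/9 → sign +
step 2: pivot -379/341 → sign −
step 3: pivot -231/379 → sign −
step 4: pivot 3/77 → sign +
signature = (2, 3, 0)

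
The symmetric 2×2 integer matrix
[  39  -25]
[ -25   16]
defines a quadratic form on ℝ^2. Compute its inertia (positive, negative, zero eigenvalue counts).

Answer: (1, 1, 0)

Derivation:
step 0: pivot 39 → sign +
step 1: pivot -1/39 → sign −
signature = (1, 1, 0)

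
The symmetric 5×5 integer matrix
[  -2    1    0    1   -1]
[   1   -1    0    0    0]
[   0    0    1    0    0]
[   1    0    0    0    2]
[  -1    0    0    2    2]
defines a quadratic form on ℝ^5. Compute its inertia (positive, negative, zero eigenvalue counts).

step 0: pivot -2 → sign −
step 1: pivot -1/2 → sign −
step 2: pivot 1 → sign +
step 3: pivot 1 → sign +
step 4: pivot 2 → sign +
signature = (3, 2, 0)

Answer: (3, 2, 0)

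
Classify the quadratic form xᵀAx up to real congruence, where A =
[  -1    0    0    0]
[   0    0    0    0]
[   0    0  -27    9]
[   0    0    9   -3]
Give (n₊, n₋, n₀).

Answer: (0, 2, 2)

Derivation:
step 0: pivot -1 → sign −
step 1: pivot -27 → sign −
step 2: row/col 2 already zero → sign 0
step 3: row/col 3 already zero → sign 0
signature = (0, 2, 2)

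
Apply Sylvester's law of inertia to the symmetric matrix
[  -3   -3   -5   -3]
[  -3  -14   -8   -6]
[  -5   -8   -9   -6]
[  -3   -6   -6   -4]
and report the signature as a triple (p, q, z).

Answer: (1, 3, 0)

Derivation:
step 0: pivot -3 → sign −
step 1: pivot -11 → sign −
step 2: pivot 5/33 → sign +
step 3: pivot -2/5 → sign −
signature = (1, 3, 0)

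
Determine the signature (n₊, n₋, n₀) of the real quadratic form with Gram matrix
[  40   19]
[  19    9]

Answer: (1, 1, 0)

Derivation:
step 0: pivot 40 → sign +
step 1: pivot -1/40 → sign −
signature = (1, 1, 0)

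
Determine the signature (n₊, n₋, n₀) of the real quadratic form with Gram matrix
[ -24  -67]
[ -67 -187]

step 0: pivot -24 → sign −
step 1: pivot 1/24 → sign +
signature = (1, 1, 0)

Answer: (1, 1, 0)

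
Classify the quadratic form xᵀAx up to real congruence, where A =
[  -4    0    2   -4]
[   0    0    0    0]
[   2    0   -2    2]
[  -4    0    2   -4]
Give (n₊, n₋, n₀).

step 0: pivot -4 → sign −
step 1: pivot -1 → sign −
step 2: row/col 2 already zero → sign 0
step 3: row/col 3 already zero → sign 0
signature = (0, 2, 2)

Answer: (0, 2, 2)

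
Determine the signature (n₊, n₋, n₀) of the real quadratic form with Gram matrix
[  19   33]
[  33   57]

Answer: (1, 1, 0)

Derivation:
step 0: pivot 19 → sign +
step 1: pivot -6/19 → sign −
signature = (1, 1, 0)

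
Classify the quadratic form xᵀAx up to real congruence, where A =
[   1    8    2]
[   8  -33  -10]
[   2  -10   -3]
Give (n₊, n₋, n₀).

step 0: pivot 1 → sign +
step 1: pivot -97 → sign −
step 2: pivot -3/97 → sign −
signature = (1, 2, 0)

Answer: (1, 2, 0)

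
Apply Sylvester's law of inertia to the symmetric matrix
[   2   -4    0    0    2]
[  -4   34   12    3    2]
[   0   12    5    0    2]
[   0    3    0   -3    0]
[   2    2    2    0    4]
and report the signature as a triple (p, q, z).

Answer: (3, 2, 0)

Derivation:
step 0: pivot 2 → sign +
step 1: pivot 26 → sign +
step 2: pivot -7/13 → sign −
step 3: pivot 3/14 → sign +
step 4: pivot -6 → sign −
signature = (3, 2, 0)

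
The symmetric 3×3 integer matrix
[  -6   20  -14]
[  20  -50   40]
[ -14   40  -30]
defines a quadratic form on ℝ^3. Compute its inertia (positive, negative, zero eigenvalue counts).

Answer: (1, 1, 1)

Derivation:
step 0: pivot -6 → sign −
step 1: pivot 50/3 → sign +
step 2: row/col 2 already zero → sign 0
signature = (1, 1, 1)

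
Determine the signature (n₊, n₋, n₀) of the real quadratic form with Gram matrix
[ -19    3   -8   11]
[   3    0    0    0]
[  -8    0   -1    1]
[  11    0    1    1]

step 0: pivot -19 → sign −
step 1: pivot 9/19 → sign +
step 2: pivot -1 → sign −
step 3: pivot 2 → sign +
signature = (2, 2, 0)

Answer: (2, 2, 0)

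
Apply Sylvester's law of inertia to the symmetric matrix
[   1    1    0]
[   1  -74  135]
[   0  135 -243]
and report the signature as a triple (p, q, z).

step 0: pivot 1 → sign +
step 1: pivot -75 → sign −
step 2: row/col 2 already zero → sign 0
signature = (1, 1, 1)

Answer: (1, 1, 1)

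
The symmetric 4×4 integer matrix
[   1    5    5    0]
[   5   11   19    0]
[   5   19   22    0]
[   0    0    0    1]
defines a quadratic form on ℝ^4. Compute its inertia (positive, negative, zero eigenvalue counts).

step 0: pivot 1 → sign +
step 1: pivot -14 → sign −
step 2: pivot -3/7 → sign −
step 3: pivot 1 → sign +
signature = (2, 2, 0)

Answer: (2, 2, 0)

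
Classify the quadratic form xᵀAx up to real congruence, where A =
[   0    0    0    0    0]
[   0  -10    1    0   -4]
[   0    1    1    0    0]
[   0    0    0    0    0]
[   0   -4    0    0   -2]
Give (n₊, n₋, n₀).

Answer: (1, 2, 2)

Derivation:
step 0: pivot -10 → sign −
step 1: pivot 11/10 → sign +
step 2: pivot -6/11 → sign −
step 3: row/col 3 already zero → sign 0
step 4: row/col 4 already zero → sign 0
signature = (1, 2, 2)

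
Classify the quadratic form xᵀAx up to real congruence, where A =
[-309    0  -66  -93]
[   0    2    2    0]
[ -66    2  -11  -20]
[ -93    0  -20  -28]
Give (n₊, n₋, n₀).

Answer: (2, 2, 0)

Derivation:
step 0: pivot -309 → sign −
step 1: pivot 2 → sign +
step 2: pivot 113/103 → sign +
step 3: pivot -3/113 → sign −
signature = (2, 2, 0)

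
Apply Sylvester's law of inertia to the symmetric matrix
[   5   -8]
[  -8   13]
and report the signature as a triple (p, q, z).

Answer: (2, 0, 0)

Derivation:
step 0: pivot 5 → sign +
step 1: pivot 1/5 → sign +
signature = (2, 0, 0)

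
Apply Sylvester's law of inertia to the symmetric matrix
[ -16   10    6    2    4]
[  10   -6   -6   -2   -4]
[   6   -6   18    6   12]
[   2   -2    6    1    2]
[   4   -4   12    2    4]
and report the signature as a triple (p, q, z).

step 0: pivot -16 → sign −
step 1: pivot 1/4 → sign +
step 2: pivot -1 → sign −
step 3: row/col 3 already zero → sign 0
step 4: row/col 4 already zero → sign 0
signature = (1, 2, 2)

Answer: (1, 2, 2)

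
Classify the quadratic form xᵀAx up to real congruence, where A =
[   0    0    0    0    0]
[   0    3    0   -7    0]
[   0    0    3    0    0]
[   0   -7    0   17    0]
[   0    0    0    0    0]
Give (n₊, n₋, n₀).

step 0: pivot 3 → sign +
step 1: pivot 3 → sign +
step 2: pivot 2/3 → sign +
step 3: row/col 3 already zero → sign 0
step 4: row/col 4 already zero → sign 0
signature = (3, 0, 2)

Answer: (3, 0, 2)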